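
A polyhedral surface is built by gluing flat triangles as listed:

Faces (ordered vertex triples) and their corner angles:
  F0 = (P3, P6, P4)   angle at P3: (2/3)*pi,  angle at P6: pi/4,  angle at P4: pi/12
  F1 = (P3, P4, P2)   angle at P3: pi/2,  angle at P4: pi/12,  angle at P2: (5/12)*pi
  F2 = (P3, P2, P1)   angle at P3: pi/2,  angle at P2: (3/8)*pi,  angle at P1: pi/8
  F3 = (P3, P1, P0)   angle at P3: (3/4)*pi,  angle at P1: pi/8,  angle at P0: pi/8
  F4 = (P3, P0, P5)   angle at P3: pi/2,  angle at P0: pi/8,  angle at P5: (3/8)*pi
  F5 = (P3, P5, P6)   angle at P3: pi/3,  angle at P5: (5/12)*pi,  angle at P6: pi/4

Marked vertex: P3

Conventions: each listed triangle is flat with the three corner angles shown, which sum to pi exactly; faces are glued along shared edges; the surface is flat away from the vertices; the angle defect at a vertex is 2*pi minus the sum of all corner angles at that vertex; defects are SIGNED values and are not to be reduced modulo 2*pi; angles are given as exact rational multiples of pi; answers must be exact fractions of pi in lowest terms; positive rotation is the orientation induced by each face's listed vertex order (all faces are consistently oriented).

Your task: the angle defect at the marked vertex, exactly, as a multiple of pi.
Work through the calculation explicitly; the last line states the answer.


Sum of corner angles at P3: (13/4)*pi
defect = 2*pi - (13/4)*pi

Answer: defect(P3) = (-5/4)*pi


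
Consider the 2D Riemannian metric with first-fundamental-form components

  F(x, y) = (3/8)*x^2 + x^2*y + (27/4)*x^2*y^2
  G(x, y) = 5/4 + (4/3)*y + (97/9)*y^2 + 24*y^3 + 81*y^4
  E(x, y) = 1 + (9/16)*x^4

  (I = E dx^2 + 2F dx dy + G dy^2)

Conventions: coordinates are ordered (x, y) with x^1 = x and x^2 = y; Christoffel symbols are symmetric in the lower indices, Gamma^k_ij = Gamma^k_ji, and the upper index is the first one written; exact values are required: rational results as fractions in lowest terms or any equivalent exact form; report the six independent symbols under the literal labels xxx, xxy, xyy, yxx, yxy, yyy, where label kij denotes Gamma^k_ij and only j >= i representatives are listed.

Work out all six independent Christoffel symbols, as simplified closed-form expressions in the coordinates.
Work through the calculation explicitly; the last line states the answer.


E = 1 + (9/16)*x^4; F = (3/8)*x^2 + x^2*y + (27/4)*x^2*y^2; G = 5/4 + (4/3)*y + (97/9)*y^2 + 24*y^3 + 81*y^4
Gamma^k_ij = (1/2) g^{kl} (d_i g_jl + d_j g_il - d_l g_ij), with g^inv = (1/(EG-F^2)) [[G, -F], [-F, E]]
first partials: E_x = (9/4)*x^3, E_y = 0, F_x = (3/4)*x + 2*x*y + (27/2)*x*y^2, F_y = x^2 + (27/2)*x^2*y, G_x = 0, G_y = 4/3 + (194/9)*y + 72*y^2 + 324*y^3
D = EG - F^2 = 5/4 + (4/3)*y + (97/9)*y^2 + 24*y^3 + 81*y^4 + (9/16)*x^4
expanded: Gamma^x_xx = (G E_x - 2F F_x + F E_y)/(2D), Gamma^x_xy = (G E_y - F G_x)/(2D), Gamma^x_yy = (2G F_y - G G_x - F G_y)/(2D), Gamma^y_xx = (2E F_x - E E_y - F E_x)/(2D), Gamma^y_xy = (E G_x - F E_y)/(2D), Gamma^y_yy = (E G_y - 2F F_y + F G_x)/(2D); substitute and cancel common factors

Answer: Gamma_xxx = 162*x^3/(81*x^4 + 11664*y^4 + 3456*y^3 + 1552*y^2 + 192*y + 180), Gamma_xxy = 0, Gamma_xyy = (1944*x^2*y + 144*x^2)/(81*x^4 + 11664*y^4 + 3456*y^3 + 1552*y^2 + 192*y + 180), Gamma_yxx = (1944*x*y^2 + 288*x*y + 108*x)/(81*x^4 + 11664*y^4 + 3456*y^3 + 1552*y^2 + 192*y + 180), Gamma_yxy = 0, Gamma_yyy = (23328*y^3 + 5184*y^2 + 1552*y + 96)/(81*x^4 + 11664*y^4 + 3456*y^3 + 1552*y^2 + 192*y + 180)


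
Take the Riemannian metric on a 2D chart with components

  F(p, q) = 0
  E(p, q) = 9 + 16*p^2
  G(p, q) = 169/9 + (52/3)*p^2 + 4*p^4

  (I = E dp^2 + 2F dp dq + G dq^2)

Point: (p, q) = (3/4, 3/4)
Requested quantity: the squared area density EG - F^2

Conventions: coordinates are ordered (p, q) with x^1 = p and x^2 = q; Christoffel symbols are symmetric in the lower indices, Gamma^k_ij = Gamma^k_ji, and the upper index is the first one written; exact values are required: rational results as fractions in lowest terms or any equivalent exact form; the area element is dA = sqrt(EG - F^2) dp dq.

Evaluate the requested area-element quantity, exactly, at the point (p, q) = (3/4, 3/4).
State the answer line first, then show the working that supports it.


Answer: EG - F^2 = 17161/32

E = 18, F = 0, G = 17161/576; EG - F^2 = 17161/32


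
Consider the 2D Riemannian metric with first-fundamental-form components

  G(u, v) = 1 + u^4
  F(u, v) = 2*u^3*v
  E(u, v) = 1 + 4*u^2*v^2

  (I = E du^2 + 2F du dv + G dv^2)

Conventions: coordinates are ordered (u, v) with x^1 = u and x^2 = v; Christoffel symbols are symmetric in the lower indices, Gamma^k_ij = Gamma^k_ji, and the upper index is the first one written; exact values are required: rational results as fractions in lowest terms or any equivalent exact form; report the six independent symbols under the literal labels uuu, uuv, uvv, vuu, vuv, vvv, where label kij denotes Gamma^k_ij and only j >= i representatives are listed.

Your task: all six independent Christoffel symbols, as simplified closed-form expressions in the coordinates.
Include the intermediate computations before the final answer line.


E = 1 + 4*u^2*v^2; F = 2*u^3*v; G = 1 + u^4
Gamma^k_ij = (1/2) g^{kl} (d_i g_jl + d_j g_il - d_l g_ij), with g^inv = (1/(EG-F^2)) [[G, -F], [-F, E]]
first partials: E_u = 8*u*v^2, E_v = 8*u^2*v, F_u = 6*u^2*v, F_v = 2*u^3, G_u = 4*u^3, G_v = 0
D = EG - F^2 = 1 + 4*u^2*v^2 + u^4
expanded: Gamma^u_uu = (G E_u - 2F F_u + F E_v)/(2D), Gamma^u_uv = (G E_v - F G_u)/(2D), Gamma^u_vv = (2G F_v - G G_u - F G_v)/(2D), Gamma^v_uu = (2E F_u - E E_v - F E_u)/(2D), Gamma^v_uv = (E G_u - F E_v)/(2D), Gamma^v_vv = (E G_v - 2F F_v + F G_u)/(2D); substitute and cancel common factors

Answer: Gamma_uuu = 4*u*v^2/(u^4 + 4*u^2*v^2 + 1), Gamma_uuv = 4*u^2*v/(u^4 + 4*u^2*v^2 + 1), Gamma_uvv = 0, Gamma_vuu = 2*u^2*v/(u^4 + 4*u^2*v^2 + 1), Gamma_vuv = 2*u^3/(u^4 + 4*u^2*v^2 + 1), Gamma_vvv = 0


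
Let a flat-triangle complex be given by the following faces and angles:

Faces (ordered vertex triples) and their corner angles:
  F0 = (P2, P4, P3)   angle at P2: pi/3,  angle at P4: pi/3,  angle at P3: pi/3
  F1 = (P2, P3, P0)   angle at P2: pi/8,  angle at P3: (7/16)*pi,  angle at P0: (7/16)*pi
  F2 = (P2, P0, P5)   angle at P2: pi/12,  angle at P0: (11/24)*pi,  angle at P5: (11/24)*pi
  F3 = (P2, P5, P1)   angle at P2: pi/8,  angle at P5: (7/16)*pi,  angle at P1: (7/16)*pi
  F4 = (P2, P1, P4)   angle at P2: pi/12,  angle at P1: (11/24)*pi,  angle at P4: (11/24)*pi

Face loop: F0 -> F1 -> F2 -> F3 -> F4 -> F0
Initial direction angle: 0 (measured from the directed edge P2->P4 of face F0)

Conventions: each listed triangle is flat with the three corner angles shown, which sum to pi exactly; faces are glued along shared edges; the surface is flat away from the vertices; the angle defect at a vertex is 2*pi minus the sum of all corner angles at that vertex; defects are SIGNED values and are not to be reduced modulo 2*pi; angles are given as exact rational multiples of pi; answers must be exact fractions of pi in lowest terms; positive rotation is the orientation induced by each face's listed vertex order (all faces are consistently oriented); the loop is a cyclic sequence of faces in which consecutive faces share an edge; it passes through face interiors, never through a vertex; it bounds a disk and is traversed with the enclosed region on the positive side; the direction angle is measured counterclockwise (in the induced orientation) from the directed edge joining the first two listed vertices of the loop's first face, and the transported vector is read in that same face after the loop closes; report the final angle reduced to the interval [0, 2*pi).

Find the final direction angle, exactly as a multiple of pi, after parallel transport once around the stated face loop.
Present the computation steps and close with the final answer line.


enclosed vertex P2: corner angles sum to (3/4)*pi, defect = 2*pi - (3/4)*pi = (5/4)*pi
transport around the loop rotates by the sum of enclosed defects; add to the initial angle mod 2*pi
final angle = 0 + (5/4)*pi = (5/4)*pi (mod 2*pi)

Answer: final direction angle = (5/4)*pi


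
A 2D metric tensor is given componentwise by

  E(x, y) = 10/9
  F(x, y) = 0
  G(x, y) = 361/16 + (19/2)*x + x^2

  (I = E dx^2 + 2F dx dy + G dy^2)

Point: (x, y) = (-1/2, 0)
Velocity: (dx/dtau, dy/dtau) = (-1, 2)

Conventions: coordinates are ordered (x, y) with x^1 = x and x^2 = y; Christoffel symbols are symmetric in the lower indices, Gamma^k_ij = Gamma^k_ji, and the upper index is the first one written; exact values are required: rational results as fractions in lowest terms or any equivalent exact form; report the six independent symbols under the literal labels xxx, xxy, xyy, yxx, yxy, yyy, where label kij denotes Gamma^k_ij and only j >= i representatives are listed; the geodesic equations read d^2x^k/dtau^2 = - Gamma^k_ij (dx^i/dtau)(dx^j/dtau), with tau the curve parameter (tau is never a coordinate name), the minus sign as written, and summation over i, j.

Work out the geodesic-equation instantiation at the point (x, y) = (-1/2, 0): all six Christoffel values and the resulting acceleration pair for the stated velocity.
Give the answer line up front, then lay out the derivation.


Answer: Gamma_xxx = 0, Gamma_xxy = 0, Gamma_xyy = -153/40, Gamma_yxx = 0, Gamma_yxy = 4/17, Gamma_yyy = 0; accelerations (d^2x/dtau^2, d^2y/dtau^2) = (153/10, 16/17)

E = 10/9, F = 0, G = 289/16 at the point
E_x = 0, E_y = 0, F_x = 0, F_y = 0, G_x = 17/2, G_y = 0
EG - F^2 = 1445/72;  g^inv = (72/1445) * [[289/16, 0], [0, 10/9]]
first-kind symbols [ij,l] = (1/2)(d_i g_jl + d_j g_il - d_l g_ij): [xx,x] = E_x/2 = 0, [xx,y] = F_x - E_y/2 = 0, [xy,x] = E_y/2 = 0, [xy,y] = G_x/2 = 17/4, [yy,x] = F_y - G_x/2 = -17/4, [yy,y] = G_y/2 = 0
Gamma^x_ij = (G*[ij,x] - F*[ij,y])/(EG - F^2), Gamma^y_ij = (E*[ij,y] - F*[ij,x])/(EG - F^2)
Gamma_xxx = 0, Gamma_xxy = 0, Gamma_xyy = -153/40, Gamma_yxx = 0, Gamma_yxy = 4/17, Gamma_yyy = 0
d^2x/dtau^2 = -(Gamma_xxx*(-1)^2 + 2*Gamma_xxy*(-1)*(2) + Gamma_xyy*(2)^2) = 153/10
d^2y/dtau^2 = -(Gamma_yxx*(-1)^2 + 2*Gamma_yxy*(-1)*(2) + Gamma_yyy*(2)^2) = 16/17


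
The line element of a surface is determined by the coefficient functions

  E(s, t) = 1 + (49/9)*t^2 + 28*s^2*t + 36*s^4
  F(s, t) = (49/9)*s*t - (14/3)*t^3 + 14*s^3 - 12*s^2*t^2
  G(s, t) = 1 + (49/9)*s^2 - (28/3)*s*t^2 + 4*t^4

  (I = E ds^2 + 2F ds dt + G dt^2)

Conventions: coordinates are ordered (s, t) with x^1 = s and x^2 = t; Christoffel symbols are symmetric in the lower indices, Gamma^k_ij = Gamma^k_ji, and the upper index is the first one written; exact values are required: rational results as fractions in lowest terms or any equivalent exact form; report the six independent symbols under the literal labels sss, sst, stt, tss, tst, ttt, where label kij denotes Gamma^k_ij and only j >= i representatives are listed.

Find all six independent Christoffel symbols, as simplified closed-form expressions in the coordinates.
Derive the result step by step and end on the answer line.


E = 1 + (49/9)*t^2 + 28*s^2*t + 36*s^4; F = (49/9)*s*t - (14/3)*t^3 + 14*s^3 - 12*s^2*t^2; G = 1 + (49/9)*s^2 - (28/3)*s*t^2 + 4*t^4
Gamma^k_ij = (1/2) g^{kl} (d_i g_jl + d_j g_il - d_l g_ij), with g^inv = (1/(EG-F^2)) [[G, -F], [-F, E]]
first partials: E_s = 56*s*t + 144*s^3, E_t = (98/9)*t + 28*s^2, F_s = (49/9)*t + 42*s^2 - 24*s*t^2, F_t = (49/9)*s - 14*t^2 - 24*s^2*t, G_s = (98/9)*s - (28/3)*t^2, G_t = -(56/3)*s*t + 16*t^3
D = EG - F^2 = 1 + (49/9)*t^2 + (49/9)*s^2 - (28/3)*s*t^2 + 28*s^2*t + 4*t^4 + 36*s^4
expanded: Gamma^s_ss = (G E_s - 2F F_s + F E_t)/(2D), Gamma^s_st = (G E_t - F G_s)/(2D), Gamma^s_tt = (2G F_t - G G_s - F G_t)/(2D), Gamma^t_ss = (2E F_s - E E_t - F E_s)/(2D), Gamma^t_st = (E G_s - F E_t)/(2D), Gamma^t_tt = (E G_t - 2F F_t + F G_s)/(2D); substitute and cancel common factors

Answer: Gamma_sss = (648*s^3 + 252*s*t)/(324*s^4 + 252*s^2*t + 49*s^2 - 84*s*t^2 + 36*t^4 + 49*t^2 + 9), Gamma_sst = (126*s^2 + 49*t)/(324*s^4 + 252*s^2*t + 49*s^2 - 84*s*t^2 + 36*t^4 + 49*t^2 + 9), Gamma_stt = (-216*s^2*t - 84*t^2)/(324*s^4 + 252*s^2*t + 49*s^2 - 84*s*t^2 + 36*t^4 + 49*t^2 + 9), Gamma_tss = (252*s^2 - 216*s*t^2)/(324*s^4 + 252*s^2*t + 49*s^2 - 84*s*t^2 + 36*t^4 + 49*t^2 + 9), Gamma_tst = (49*s - 42*t^2)/(324*s^4 + 252*s^2*t + 49*s^2 - 84*s*t^2 + 36*t^4 + 49*t^2 + 9), Gamma_ttt = (-84*s*t + 72*t^3)/(324*s^4 + 252*s^2*t + 49*s^2 - 84*s*t^2 + 36*t^4 + 49*t^2 + 9)


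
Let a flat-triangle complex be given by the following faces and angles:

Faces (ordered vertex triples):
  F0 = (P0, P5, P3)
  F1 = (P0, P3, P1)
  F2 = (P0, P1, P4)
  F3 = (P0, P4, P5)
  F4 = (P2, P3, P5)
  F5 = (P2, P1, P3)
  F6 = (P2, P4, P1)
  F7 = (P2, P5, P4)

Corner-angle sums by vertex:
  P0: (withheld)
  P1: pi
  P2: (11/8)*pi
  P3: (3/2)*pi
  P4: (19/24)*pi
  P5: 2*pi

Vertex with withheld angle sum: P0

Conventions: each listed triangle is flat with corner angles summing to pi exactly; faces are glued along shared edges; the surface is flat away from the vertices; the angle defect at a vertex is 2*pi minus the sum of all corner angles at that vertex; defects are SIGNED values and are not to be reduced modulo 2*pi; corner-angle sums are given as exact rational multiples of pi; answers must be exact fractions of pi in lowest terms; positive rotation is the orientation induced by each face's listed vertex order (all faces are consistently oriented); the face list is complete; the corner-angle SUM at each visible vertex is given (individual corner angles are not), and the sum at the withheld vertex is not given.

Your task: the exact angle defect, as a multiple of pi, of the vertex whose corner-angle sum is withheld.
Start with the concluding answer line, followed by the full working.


Answer: defect(P0) = (2/3)*pi

V = 6, E = 12, F = 8; chi = V - E + F = 2
Gauss-Bonnet: total defect = 2*pi*chi = 4*pi; visible defects sum to (10/3)*pi


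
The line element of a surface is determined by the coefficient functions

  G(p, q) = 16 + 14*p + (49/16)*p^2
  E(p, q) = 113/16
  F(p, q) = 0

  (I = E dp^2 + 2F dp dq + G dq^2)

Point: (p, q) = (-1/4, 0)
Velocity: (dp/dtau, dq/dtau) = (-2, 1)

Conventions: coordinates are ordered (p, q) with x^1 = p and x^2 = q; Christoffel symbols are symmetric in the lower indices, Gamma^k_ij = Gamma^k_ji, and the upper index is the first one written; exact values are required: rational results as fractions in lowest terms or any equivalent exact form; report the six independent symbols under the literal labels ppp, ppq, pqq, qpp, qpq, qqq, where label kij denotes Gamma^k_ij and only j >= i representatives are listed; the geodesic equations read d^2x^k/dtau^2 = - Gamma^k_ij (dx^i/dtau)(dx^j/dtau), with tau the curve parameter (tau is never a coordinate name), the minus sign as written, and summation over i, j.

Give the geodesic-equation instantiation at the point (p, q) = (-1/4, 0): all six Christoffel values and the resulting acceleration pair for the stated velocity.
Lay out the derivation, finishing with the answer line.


E = 113/16, F = 0, G = 3249/256 at the point
E_p = 0, E_q = 0, F_p = 0, F_q = 0, G_p = 399/32, G_q = 0
EG - F^2 = 367137/4096;  g^inv = (4096/367137) * [[3249/256, 0], [0, 113/16]]
first-kind symbols [ij,l] = (1/2)(d_i g_jl + d_j g_il - d_l g_ij): [pp,p] = E_p/2 = 0, [pp,q] = F_p - E_q/2 = 0, [pq,p] = E_q/2 = 0, [pq,q] = G_p/2 = 399/64, [qq,p] = F_q - G_p/2 = -399/64, [qq,q] = G_q/2 = 0
Gamma^p_ij = (G*[ij,p] - F*[ij,q])/(EG - F^2), Gamma^q_ij = (E*[ij,q] - F*[ij,p])/(EG - F^2)
Gamma_ppp = 0, Gamma_ppq = 0, Gamma_pqq = -399/452, Gamma_qpp = 0, Gamma_qpq = 28/57, Gamma_qqq = 0
d^2p/dtau^2 = -(Gamma_ppp*(-2)^2 + 2*Gamma_ppq*(-2)*(1) + Gamma_pqq*(1)^2) = 399/452
d^2q/dtau^2 = -(Gamma_qpp*(-2)^2 + 2*Gamma_qpq*(-2)*(1) + Gamma_qqq*(1)^2) = 112/57

Answer: Gamma_ppp = 0, Gamma_ppq = 0, Gamma_pqq = -399/452, Gamma_qpp = 0, Gamma_qpq = 28/57, Gamma_qqq = 0; accelerations (d^2p/dtau^2, d^2q/dtau^2) = (399/452, 112/57)


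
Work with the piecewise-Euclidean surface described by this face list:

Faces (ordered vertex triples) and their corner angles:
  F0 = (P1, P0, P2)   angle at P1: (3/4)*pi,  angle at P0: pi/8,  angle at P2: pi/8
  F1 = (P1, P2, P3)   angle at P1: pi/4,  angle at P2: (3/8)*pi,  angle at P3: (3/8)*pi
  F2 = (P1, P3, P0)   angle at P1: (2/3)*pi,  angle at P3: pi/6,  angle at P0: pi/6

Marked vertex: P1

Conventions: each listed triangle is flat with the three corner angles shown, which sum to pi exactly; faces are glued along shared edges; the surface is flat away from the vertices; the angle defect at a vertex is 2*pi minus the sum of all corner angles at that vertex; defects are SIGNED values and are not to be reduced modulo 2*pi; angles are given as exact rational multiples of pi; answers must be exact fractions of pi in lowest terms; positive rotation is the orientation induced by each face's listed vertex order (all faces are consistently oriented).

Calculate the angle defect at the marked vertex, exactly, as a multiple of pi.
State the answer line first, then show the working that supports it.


Answer: defect(P1) = pi/3

Sum of corner angles at P1: (5/3)*pi
defect = 2*pi - (5/3)*pi


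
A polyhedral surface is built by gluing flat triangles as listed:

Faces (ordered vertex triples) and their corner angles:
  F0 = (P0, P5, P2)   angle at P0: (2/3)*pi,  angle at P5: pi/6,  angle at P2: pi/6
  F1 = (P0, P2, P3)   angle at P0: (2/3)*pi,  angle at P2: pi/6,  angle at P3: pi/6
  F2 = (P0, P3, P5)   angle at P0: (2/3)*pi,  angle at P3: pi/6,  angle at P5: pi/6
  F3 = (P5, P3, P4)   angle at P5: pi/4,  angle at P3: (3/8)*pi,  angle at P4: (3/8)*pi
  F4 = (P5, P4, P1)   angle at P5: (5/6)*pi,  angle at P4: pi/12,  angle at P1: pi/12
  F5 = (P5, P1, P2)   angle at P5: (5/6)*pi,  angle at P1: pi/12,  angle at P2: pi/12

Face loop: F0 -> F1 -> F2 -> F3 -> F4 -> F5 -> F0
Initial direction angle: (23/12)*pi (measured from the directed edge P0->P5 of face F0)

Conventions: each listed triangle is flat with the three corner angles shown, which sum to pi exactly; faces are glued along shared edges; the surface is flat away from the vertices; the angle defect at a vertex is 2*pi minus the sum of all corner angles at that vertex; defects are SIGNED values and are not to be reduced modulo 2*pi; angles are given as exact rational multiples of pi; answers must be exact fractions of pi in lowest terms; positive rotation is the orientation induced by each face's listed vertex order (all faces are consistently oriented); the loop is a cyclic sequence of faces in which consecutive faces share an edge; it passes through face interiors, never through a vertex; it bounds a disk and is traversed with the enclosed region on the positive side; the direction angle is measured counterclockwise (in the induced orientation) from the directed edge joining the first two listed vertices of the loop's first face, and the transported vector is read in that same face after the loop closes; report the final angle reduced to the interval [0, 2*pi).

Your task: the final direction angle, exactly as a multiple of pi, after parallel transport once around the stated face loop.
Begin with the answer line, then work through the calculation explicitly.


Answer: final direction angle = (5/3)*pi

enclosed vertex P0: corner angles sum to 2*pi, defect = 2*pi - 2*pi = 0
enclosed vertex P5: corner angles sum to (9/4)*pi, defect = 2*pi - (9/4)*pi = -pi/4
holonomy = initial angle + sum of enclosed defects (mod 2*pi), positive in the induced orientation
final angle = (23/12)*pi - pi/4 = (5/3)*pi (mod 2*pi)


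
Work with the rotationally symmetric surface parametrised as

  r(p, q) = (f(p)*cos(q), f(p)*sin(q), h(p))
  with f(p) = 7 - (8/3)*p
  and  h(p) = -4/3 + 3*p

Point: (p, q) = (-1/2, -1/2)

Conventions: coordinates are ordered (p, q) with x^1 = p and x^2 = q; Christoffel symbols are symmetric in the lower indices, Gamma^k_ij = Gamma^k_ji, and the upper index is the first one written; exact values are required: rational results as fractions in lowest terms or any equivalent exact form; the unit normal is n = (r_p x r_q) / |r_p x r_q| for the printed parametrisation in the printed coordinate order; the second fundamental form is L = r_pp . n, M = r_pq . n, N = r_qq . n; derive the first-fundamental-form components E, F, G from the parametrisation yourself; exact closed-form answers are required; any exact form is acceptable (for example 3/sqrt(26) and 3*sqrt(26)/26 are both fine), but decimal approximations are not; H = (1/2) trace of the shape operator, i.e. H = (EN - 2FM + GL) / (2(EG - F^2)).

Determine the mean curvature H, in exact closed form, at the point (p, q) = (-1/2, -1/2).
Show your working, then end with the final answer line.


f = 25/3, f' = -8/3, f'' = 0, h' = 3, h'' = 0
E = 145/9, F = 0, G = 625/9; answer radicand W^2 = 145/9
unnormalised second-form numerators: l = 0, m = 0, n = 25; L = l/sqrt(145/9), and similarly M = m/sqrt(W^2), N = n/sqrt(W^2)
H = (E*n - 2*F*m + G*l) / (2*(EG - F^2)*sqrt(W^2)); E*n - 2*F*m + G*l = 3625/9, EG - F^2 = 90625/81, so H = (9/50)/sqrt(145/9)

Answer: H = 27*sqrt(145)/7250


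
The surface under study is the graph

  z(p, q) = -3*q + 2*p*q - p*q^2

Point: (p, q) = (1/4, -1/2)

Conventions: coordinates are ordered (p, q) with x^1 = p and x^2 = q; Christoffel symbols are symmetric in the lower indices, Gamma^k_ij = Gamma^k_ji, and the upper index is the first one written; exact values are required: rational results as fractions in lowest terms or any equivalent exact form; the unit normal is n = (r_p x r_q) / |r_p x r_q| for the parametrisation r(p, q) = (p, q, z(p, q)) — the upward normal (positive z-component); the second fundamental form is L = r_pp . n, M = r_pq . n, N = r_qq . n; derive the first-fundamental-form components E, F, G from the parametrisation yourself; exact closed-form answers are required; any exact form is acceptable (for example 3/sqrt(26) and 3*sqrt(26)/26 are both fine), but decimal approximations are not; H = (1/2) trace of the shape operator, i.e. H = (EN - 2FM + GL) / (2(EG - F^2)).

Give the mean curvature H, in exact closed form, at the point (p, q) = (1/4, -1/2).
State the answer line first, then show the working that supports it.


Answer: H = -581*sqrt(122)/14884

z_p = -5/4, z_q = -9/4, z_pp = 0, z_pq = 3, z_qq = -1/2
E = 41/16, F = 45/16, G = 97/16; answer radicand W^2 = 61/8
unnormalised second-form numerators: l = 0, m = 3, n = -1/2; L = l/sqrt(61/8), and similarly M = m/sqrt(W^2), N = n/sqrt(W^2)
H = (E*n - 2*F*m + G*l) / (2*(EG - F^2)*sqrt(W^2)); E*n - 2*F*m + G*l = -581/32, EG - F^2 = 61/8, so H = (-581/488)/sqrt(61/8)


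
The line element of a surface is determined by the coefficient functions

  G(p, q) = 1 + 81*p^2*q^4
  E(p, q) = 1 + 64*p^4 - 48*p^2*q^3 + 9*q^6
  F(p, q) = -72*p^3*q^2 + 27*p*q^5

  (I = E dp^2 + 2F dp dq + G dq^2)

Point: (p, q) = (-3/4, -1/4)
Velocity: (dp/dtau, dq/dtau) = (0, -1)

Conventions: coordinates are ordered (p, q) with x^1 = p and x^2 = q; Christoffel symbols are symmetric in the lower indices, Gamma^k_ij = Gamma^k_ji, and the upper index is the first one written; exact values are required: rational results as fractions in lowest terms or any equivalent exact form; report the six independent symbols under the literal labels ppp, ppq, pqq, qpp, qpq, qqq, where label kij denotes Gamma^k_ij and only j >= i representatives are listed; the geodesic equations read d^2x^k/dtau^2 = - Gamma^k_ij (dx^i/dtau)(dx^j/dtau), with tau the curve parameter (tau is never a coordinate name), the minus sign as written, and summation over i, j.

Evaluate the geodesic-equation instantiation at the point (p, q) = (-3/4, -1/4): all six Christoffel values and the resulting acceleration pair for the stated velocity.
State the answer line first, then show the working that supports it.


Answer: Gamma_ppp = -111744/44753, Gamma_ppq = -5238/44753, Gamma_pqq = -31428/44753, Gamma_qpp = -10368/44753, Gamma_qpq = -486/44753, Gamma_qqq = -2916/44753; accelerations (d^2p/dtau^2, d^2q/dtau^2) = (31428/44753, 2916/44753)

E = 88777/4096, F = 7857/4096, G = 4825/4096 at the point
E_p = -873/8, E_q = -2619/512, F_p = -7803/1024, F_q = -15957/1024, G_p = -243/512, G_q = -729/256
EG - F^2 = 44753/2048;  g^inv = (2048/44753) * [[4825/4096, -7857/4096], [-7857/4096, 88777/4096]]
first-kind symbols [ij,l] = (1/2)(d_i g_jl + d_j g_il - d_l g_ij): [pp,p] = E_p/2 = -873/16, [pp,q] = F_p - E_q/2 = -81/16, [pq,p] = E_q/2 = -2619/1024, [pq,q] = G_p/2 = -243/1024, [qq,p] = F_q - G_p/2 = -7857/512, [qq,q] = G_q/2 = -729/512
Gamma^p_ij = (G*[ij,p] - F*[ij,q])/(EG - F^2), Gamma^q_ij = (E*[ij,q] - F*[ij,p])/(EG - F^2)
Gamma_ppp = -111744/44753, Gamma_ppq = -5238/44753, Gamma_pqq = -31428/44753, Gamma_qpp = -10368/44753, Gamma_qpq = -486/44753, Gamma_qqq = -2916/44753
d^2p/dtau^2 = -(Gamma_ppp*(0)^2 + 2*Gamma_ppq*(0)*(-1) + Gamma_pqq*(-1)^2) = 31428/44753
d^2q/dtau^2 = -(Gamma_qpp*(0)^2 + 2*Gamma_qpq*(0)*(-1) + Gamma_qqq*(-1)^2) = 2916/44753


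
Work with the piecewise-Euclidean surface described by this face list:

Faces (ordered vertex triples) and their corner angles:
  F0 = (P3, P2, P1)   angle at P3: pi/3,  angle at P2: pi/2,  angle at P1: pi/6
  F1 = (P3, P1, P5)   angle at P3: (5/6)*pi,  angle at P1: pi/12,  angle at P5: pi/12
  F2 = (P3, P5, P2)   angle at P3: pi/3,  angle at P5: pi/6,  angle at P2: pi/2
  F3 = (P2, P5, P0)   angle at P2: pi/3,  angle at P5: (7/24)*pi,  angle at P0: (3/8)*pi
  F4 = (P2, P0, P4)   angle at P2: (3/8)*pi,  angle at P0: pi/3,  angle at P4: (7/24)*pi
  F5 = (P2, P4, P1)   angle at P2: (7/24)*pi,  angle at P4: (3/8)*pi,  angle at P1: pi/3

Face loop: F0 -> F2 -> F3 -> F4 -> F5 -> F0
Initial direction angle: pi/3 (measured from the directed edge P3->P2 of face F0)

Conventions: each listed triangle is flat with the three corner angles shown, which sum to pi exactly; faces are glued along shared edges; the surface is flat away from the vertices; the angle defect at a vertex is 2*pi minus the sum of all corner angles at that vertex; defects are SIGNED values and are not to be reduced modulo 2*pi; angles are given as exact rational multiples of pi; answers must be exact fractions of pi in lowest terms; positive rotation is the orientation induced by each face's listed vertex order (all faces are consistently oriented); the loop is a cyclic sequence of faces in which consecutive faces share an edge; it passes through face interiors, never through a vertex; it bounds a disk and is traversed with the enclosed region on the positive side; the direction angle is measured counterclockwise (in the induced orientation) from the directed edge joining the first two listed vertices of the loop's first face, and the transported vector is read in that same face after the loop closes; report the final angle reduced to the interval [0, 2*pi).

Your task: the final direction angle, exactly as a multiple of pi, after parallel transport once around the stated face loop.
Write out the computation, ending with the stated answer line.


enclosed vertex P2: corner angles sum to 2*pi, defect = 2*pi - 2*pi = 0
holonomy = initial angle + sum of enclosed defects (mod 2*pi), positive in the induced orientation
final angle = pi/3 + 0 = pi/3 (mod 2*pi)

Answer: final direction angle = pi/3


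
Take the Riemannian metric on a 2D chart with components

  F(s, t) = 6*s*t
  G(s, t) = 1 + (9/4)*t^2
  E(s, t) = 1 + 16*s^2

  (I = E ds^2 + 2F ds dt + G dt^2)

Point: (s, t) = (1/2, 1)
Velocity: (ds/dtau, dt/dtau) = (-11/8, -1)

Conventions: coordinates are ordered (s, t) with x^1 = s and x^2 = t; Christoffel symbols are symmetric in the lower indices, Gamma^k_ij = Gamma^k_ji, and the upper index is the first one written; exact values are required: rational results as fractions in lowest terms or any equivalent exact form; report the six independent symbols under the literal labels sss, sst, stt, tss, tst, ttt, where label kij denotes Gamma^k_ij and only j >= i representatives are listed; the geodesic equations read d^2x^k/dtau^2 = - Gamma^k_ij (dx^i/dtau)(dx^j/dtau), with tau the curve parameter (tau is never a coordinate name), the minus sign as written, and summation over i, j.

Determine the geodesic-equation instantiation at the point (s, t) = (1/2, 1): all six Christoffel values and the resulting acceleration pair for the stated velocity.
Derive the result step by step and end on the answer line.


E = 5, F = 3, G = 13/4 at the point
E_s = 16, E_t = 0, F_s = 6, F_t = 3, G_s = 0, G_t = 9/2
EG - F^2 = 29/4;  g^inv = (4/29) * [[13/4, -3], [-3, 5]]
first-kind symbols [ij,l] = (1/2)(d_i g_jl + d_j g_il - d_l g_ij): [ss,s] = E_s/2 = 8, [ss,t] = F_s - E_t/2 = 6, [st,s] = E_t/2 = 0, [st,t] = G_s/2 = 0, [tt,s] = F_t - G_s/2 = 3, [tt,t] = G_t/2 = 9/4
Gamma^s_ij = (G*[ij,s] - F*[ij,t])/(EG - F^2), Gamma^t_ij = (E*[ij,t] - F*[ij,s])/(EG - F^2)
Gamma_sss = 32/29, Gamma_sst = 0, Gamma_stt = 12/29, Gamma_tss = 24/29, Gamma_tst = 0, Gamma_ttt = 9/29
d^2s/dtau^2 = -(Gamma_sss*(-11/8)^2 + 2*Gamma_sst*(-11/8)*(-1) + Gamma_stt*(-1)^2) = -5/2
d^2t/dtau^2 = -(Gamma_tss*(-11/8)^2 + 2*Gamma_tst*(-11/8)*(-1) + Gamma_ttt*(-1)^2) = -15/8

Answer: Gamma_sss = 32/29, Gamma_sst = 0, Gamma_stt = 12/29, Gamma_tss = 24/29, Gamma_tst = 0, Gamma_ttt = 9/29; accelerations (d^2s/dtau^2, d^2t/dtau^2) = (-5/2, -15/8)


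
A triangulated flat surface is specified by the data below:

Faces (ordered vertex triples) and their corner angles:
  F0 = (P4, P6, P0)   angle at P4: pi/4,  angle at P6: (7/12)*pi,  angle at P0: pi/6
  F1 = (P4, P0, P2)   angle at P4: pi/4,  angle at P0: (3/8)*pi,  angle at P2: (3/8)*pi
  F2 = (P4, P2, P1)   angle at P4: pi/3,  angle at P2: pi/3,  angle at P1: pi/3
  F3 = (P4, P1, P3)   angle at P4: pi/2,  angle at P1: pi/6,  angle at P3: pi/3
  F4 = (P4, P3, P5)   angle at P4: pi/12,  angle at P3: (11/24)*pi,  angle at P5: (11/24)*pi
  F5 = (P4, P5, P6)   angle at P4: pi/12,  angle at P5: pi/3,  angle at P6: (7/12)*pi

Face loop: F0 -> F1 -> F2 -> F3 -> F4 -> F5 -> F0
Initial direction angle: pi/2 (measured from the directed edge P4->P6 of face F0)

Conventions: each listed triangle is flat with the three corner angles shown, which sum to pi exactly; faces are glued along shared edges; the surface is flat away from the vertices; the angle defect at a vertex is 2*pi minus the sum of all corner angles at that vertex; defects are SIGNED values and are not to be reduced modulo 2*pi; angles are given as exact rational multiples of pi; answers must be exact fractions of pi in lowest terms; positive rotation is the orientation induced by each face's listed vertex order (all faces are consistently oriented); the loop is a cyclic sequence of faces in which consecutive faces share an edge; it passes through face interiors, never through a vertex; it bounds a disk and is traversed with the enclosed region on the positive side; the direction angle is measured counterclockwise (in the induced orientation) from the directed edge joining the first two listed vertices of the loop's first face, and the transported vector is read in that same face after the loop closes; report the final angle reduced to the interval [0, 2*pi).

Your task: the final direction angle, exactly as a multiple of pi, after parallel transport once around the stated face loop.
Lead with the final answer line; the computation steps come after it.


Answer: final direction angle = pi

enclosed vertex P4: corner angles sum to (3/2)*pi, defect = 2*pi - (3/2)*pi = pi/2
summing the enclosed defects onto the initial angle, mod 2*pi in the induced orientation:
final angle = pi/2 + pi/2 = pi (mod 2*pi)


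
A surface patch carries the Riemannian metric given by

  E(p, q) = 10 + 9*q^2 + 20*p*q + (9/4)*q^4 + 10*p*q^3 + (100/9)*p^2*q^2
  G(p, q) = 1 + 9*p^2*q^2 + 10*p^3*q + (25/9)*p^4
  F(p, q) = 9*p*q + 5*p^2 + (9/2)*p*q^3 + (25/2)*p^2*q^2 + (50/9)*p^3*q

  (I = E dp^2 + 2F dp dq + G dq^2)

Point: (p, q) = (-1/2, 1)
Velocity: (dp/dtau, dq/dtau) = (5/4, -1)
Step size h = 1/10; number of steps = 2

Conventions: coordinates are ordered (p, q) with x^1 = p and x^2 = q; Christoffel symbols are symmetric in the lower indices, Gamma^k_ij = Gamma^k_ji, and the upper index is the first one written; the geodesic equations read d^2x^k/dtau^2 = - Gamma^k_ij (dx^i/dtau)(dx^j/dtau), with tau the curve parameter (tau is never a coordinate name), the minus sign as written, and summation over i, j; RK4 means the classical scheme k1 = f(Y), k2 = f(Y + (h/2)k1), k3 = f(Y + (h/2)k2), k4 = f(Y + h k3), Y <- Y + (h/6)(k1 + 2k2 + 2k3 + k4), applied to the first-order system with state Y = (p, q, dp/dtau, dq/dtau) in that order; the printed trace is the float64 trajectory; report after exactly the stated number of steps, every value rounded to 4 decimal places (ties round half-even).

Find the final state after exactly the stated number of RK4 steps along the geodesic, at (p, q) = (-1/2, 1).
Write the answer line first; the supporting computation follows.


Answer: p = -0.2504, q = 0.8002, dp/dtau = 1.2536, dq/dtau = -1.0000

f(Y) = (dp/dtau, dq/dtau, -Gamma^p_ij Y'^i Y'^j, -Gamma^q_ij Y'^i Y'^j) with the Gammas evaluated at the stage position; h = 0.100000; intermediate values shown to 6 dp
step 0: p = -0.5000, q = 1.0000, dp/dtau = 1.2500, dq/dtau = -1.0000
step 1:
  k1: at (p, q) = (-0.500000, 1.000000), (dp/dtau, dq/dtau) = (1.250000, -1.000000); Gamma_ppp = 0.925800, Gamma_ppq = 0.370320, Gamma_pqq = -0.416610, Gamma_qpp = -0.353982, Gamma_qpq = -0.141593, Gamma_qqq = 0.159292; k1 = (1.250000, -1.000000, -0.104152, 0.039823)
  k2: at (p, q) = (-0.437500, 0.950000), (dp/dtau, dq/dtau) = (1.244792, -0.998009); Gamma_ppp = 0.880789, Gamma_ppq = 0.387084, Gamma_pqq = -0.365064, Gamma_qpp = -0.275324, Gamma_qpq = -0.120998, Gamma_qqq = 0.114114; k2 = (1.244792, -0.998009, -0.039420, 0.012322)
  k3: at (p, q) = (-0.437760, 0.950100), (dp/dtau, dq/dtau) = (1.248029, -0.999384); Gamma_ppp = 0.880938, Gamma_ppq = 0.386950, Gamma_pqq = -0.365305, Gamma_qpp = -0.275580, Gamma_qpq = -0.121048, Gamma_qqq = 0.114277; k3 = (1.248029, -0.999384, -0.042019, 0.013145)
  k4: at (p, q) = (-0.375197, 0.900062), (dp/dtau, dq/dtau) = (1.245798, -0.998686); Gamma_ppp = 0.831235, Gamma_ppq = 0.401605, Gamma_pqq = -0.311856, Gamma_qpp = -0.209452, Gamma_qpq = -0.101195, Gamma_qqq = 0.078580; k4 = (1.245798, -0.998686, 0.020272, -0.005108)
  Y <- Y + (h/6)(k1 + 2k2 + 2k3 + k4): p = -0.3753, q = 0.9001, dp/dtau = 1.2459, dq/dtau = -0.9986
step 2:
  k1: at (p, q) = (-0.375309, 0.900109), (dp/dtau, dq/dtau) = (1.245887, -0.998573); Gamma_ppp = 0.831305, Gamma_ppq = 0.401554, Gamma_pqq = -0.311959, Gamma_qpp = -0.209545, Gamma_qpq = -0.101219, Gamma_qqq = 0.078635; k1 = (1.245887, -0.998573, 0.019841, -0.005001)
  k2: at (p, q) = (-0.313015, 0.850180), (dp/dtau, dq/dtau) = (1.246879, -0.998823); Gamma_ppp = 0.779395, Gamma_ppq = 0.414502, Gamma_pqq = -0.258258, Gamma_qpp = -0.154814, Gamma_qpq = -0.082334, Gamma_qqq = 0.051299; k2 = (1.246879, -0.998823, 0.078369, -0.015567)
  k3: at (p, q) = (-0.312965, 0.850168), (dp/dtau, dq/dtau) = (1.249806, -0.999351); Gamma_ppp = 0.779368, Gamma_ppq = 0.414529, Gamma_pqq = -0.258212, Gamma_qpp = -0.154782, Gamma_qpq = -0.082325, Gamma_qqq = 0.051281; k3 = (1.249806, -0.999351, 0.075981, -0.015090)
  k4: at (p, q) = (-0.250329, 0.800174), (dp/dtau, dq/dtau) = (1.253486, -1.000082); Gamma_ppp = 0.726515, Gamma_ppq = 0.426578, Gamma_pqq = -0.204557, Gamma_qpp = -0.109544, Gamma_qpq = -0.064320, Gamma_qqq = 0.030843; k4 = (1.253486, -1.000082, 0.132578, -0.019990)
  Y <- Y + (h/6)(k1 + 2k2 + 2k3 + k4): p = -0.2504, q = 0.8002, dp/dtau = 1.2536, dq/dtau = -1.0000


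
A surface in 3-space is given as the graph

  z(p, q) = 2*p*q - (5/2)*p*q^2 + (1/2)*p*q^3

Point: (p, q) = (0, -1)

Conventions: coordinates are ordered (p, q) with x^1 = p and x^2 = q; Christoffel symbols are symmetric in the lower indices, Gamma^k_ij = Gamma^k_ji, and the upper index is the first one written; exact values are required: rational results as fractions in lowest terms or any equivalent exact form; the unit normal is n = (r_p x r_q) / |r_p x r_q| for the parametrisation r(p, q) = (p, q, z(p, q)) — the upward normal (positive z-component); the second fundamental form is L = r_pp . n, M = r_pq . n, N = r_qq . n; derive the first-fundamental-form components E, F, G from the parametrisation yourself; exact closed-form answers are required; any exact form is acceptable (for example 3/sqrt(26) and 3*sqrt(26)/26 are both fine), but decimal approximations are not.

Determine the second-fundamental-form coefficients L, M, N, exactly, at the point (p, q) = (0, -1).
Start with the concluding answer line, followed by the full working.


Answer: L = 0, M = 17*sqrt(26)/52, N = 0

z_p = -5, z_q = 0, z_pp = 0, z_pq = 17/2, z_qq = 0
E = 26, F = 0, G = 1; answer radicand W^2 = 26
unnormalised second-form numerators: l = 0, m = 17/2, n = 0; L = l/sqrt(26), and similarly M = m/sqrt(W^2), N = n/sqrt(W^2)


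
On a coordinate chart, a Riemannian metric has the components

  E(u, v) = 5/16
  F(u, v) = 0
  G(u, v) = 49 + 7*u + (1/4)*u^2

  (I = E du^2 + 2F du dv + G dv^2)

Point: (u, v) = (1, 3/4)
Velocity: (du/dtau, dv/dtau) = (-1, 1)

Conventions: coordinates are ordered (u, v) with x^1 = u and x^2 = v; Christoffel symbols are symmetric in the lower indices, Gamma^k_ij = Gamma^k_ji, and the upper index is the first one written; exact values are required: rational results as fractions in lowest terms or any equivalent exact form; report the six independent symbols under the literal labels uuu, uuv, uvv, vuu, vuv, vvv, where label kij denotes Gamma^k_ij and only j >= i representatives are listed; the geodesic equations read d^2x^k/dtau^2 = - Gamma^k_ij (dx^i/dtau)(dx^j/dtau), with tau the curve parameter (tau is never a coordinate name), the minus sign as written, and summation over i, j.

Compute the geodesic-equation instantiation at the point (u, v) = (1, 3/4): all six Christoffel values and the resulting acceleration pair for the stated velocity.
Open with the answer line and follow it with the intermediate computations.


Answer: Gamma_uuu = 0, Gamma_uuv = 0, Gamma_uvv = -12, Gamma_vuu = 0, Gamma_vuv = 1/15, Gamma_vvv = 0; accelerations (d^2u/dtau^2, d^2v/dtau^2) = (12, 2/15)

E = 5/16, F = 0, G = 225/4 at the point
E_u = 0, E_v = 0, F_u = 0, F_v = 0, G_u = 15/2, G_v = 0
EG - F^2 = 1125/64;  g^inv = (64/1125) * [[225/4, 0], [0, 5/16]]
first-kind symbols [ij,l] = (1/2)(d_i g_jl + d_j g_il - d_l g_ij): [uu,u] = E_u/2 = 0, [uu,v] = F_u - E_v/2 = 0, [uv,u] = E_v/2 = 0, [uv,v] = G_u/2 = 15/4, [vv,u] = F_v - G_u/2 = -15/4, [vv,v] = G_v/2 = 0
Gamma^u_ij = (G*[ij,u] - F*[ij,v])/(EG - F^2), Gamma^v_ij = (E*[ij,v] - F*[ij,u])/(EG - F^2)
Gamma_uuu = 0, Gamma_uuv = 0, Gamma_uvv = -12, Gamma_vuu = 0, Gamma_vuv = 1/15, Gamma_vvv = 0
d^2u/dtau^2 = -(Gamma_uuu*(-1)^2 + 2*Gamma_uuv*(-1)*(1) + Gamma_uvv*(1)^2) = 12
d^2v/dtau^2 = -(Gamma_vuu*(-1)^2 + 2*Gamma_vuv*(-1)*(1) + Gamma_vvv*(1)^2) = 2/15


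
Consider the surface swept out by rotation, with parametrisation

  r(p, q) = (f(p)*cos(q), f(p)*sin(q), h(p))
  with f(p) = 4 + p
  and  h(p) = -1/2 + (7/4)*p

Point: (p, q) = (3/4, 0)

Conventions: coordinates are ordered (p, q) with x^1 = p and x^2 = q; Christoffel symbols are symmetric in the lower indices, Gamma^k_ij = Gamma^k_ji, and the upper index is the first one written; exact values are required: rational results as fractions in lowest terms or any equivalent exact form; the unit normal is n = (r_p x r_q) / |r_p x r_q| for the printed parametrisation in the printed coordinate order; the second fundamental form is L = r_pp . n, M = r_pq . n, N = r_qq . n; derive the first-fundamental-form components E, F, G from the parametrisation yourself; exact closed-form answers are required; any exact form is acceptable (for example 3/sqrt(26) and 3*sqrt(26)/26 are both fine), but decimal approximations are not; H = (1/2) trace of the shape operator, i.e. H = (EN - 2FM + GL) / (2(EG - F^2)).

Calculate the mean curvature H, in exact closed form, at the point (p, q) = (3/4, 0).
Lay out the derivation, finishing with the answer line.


f = 19/4, f' = 1, f'' = 0, h' = 7/4, h'' = 0
E = 65/16, F = 0, G = 361/16; answer radicand W^2 = 65/16
unnormalised second-form numerators: l = 0, m = 0, n = 133/16; L = l/sqrt(65/16), and similarly M = m/sqrt(W^2), N = n/sqrt(W^2)
H = (E*n - 2*F*m + G*l) / (2*(EG - F^2)*sqrt(W^2)); E*n - 2*F*m + G*l = 8645/256, EG - F^2 = 23465/256, so H = (7/38)/sqrt(65/16)

Answer: H = 14*sqrt(65)/1235


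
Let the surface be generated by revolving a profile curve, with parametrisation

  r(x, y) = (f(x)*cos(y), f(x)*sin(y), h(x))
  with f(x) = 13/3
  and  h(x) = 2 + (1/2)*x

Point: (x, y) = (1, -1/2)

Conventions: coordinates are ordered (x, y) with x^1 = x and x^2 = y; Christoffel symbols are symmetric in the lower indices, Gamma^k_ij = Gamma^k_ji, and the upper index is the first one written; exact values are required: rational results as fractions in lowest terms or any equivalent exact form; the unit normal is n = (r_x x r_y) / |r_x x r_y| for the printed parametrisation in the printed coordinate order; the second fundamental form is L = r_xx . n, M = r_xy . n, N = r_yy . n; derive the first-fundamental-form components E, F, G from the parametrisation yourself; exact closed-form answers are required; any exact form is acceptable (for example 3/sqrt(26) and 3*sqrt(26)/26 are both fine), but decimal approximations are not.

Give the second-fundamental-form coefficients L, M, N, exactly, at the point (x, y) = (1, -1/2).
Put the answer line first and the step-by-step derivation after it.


Answer: L = 0, M = 0, N = 13/3

f = 13/3, f' = 0, f'' = 0, h' = 1/2, h'' = 0
E = 1/4, F = 0, G = 169/9; answer radicand W^2 = 1/4
unnormalised second-form numerators: l = 0, m = 0, n = 13/6; L = l/sqrt(1/4), and similarly M = m/sqrt(W^2), N = n/sqrt(W^2)
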